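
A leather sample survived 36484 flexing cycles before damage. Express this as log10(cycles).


4.56


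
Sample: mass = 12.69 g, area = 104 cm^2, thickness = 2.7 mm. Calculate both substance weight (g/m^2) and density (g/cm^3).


Substance weight = 1220.2 g/m^2
Density = 0.452 g/cm^3

SW = 12.69 / 104 x 10000 = 1220.2 g/m^2
Volume = 104 x 2.7 / 10 = 28.08 cm^3
Density = 12.69 / 28.08 = 0.452 g/cm^3


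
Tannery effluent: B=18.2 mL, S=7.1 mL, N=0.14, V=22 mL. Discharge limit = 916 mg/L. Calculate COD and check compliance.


COD = (18.2 - 7.1) x 0.14 x 8000 / 22 = 565.1 mg/L
Limit: 916 mg/L
Compliant: Yes


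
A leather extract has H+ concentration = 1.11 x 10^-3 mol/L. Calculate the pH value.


pH = -log10[H+]
pH = -log10(1.11 x 10^-3) = 2.95


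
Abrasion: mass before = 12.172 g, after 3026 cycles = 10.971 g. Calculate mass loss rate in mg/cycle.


Mass loss = 12.172 - 10.971 = 1.201 g
Rate = 1.201 / 3026 x 1000 = 0.397 mg/cycle


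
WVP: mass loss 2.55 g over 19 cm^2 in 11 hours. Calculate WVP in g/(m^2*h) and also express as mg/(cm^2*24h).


WVP = 122.01 g/(m^2*h)
Daily rate = 292.82 mg/(cm^2*24h)

WVP = 2.55 / (19 x 11) x 10000 = 122.01 g/(m^2*h)
Mass loss in mg = 2.55 x 1000 = 2550 mg
Per cm^2 per 24h in mg: 2550 x 24 / (19 x 11) = 61200 / 209 = 292.82 mg/(cm^2*24h)


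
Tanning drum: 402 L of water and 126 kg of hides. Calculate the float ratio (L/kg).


3.2


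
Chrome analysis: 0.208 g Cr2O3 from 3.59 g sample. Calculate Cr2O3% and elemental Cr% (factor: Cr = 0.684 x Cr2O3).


Cr2O3% = 0.208 / 3.59 x 100 = 5.79%
Cr% = 5.79 x 0.684 = 3.96%


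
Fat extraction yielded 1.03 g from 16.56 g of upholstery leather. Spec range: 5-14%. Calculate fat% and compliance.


Fat% = 1.03 / 16.56 x 100 = 6.2%
Spec range: 5-14%
Compliant: Yes


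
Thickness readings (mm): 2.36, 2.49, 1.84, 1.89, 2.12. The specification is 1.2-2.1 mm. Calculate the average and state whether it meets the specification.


Sum = 10.70
Average = 10.70 / 5 = 2.14 mm
Specification range: 1.2 to 2.1 mm
Within spec: No


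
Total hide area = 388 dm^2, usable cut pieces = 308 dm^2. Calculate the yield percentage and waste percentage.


Yield = 308 / 388 x 100 = 79.4%
Waste = 388 - 308 = 80 dm^2
Waste% = 100 - 79.4 = 20.6%


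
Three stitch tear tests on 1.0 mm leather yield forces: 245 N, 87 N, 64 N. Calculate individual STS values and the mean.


STS1 = 245 / 1.0 = 245.0 N/mm
STS2 = 87 / 1.0 = 87.0 N/mm
STS3 = 64 / 1.0 = 64.0 N/mm
Mean = (245.0 + 87.0 + 64.0) / 3 = 132.0 N/mm


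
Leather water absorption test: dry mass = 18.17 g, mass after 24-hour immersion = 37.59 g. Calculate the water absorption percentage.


Water absorbed = 37.59 - 18.17 = 19.42 g
WA% = 19.42 / 18.17 x 100 = 106.9%


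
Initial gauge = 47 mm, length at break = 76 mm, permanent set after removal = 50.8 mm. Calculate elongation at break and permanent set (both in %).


Elongation at break = 61.7%
Permanent set = 8.1%


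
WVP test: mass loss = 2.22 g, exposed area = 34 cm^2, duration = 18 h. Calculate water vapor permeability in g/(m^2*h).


36.27 g/(m^2*h)

WVP = mass_loss / (area x time) x 10000
WVP = 2.22 / (34 x 18) x 10000
WVP = 2.22 / 612 x 10000 = 36.27 g/(m^2*h)


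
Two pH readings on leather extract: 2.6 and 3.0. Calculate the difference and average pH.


Difference = |2.6 - 3.0| = 0.4
Average = (2.6 + 3.0) / 2 = 2.80


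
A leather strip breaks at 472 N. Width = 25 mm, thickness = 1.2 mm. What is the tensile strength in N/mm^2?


Cross-sectional area = 25 x 1.2 = 30.0 mm^2
Tensile strength = 472 / 30.0 = 15.73 N/mm^2


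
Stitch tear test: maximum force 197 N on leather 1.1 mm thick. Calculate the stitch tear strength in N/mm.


Stitch tear strength = force / thickness
STS = 197 / 1.1 = 179.1 N/mm


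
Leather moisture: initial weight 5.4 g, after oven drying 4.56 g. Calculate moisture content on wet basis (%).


Moisture = 5.4 - 4.56 = 0.84 g
MC = 0.84 / 5.4 x 100 = 15.6%


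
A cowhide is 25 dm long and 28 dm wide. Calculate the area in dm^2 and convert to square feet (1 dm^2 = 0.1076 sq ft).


Area = 25 x 28 = 700 dm^2
Conversion: 700 x 0.1076 = 75.32 sq ft


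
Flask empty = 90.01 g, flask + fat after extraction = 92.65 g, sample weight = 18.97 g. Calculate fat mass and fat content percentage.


Fat mass = 92.65 - 90.01 = 2.64 g
Fat% = 2.64 / 18.97 x 100 = 13.9%


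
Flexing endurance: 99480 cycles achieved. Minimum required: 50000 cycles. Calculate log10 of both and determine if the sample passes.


log10(99480) = 5.00
log10(50000) = 4.70
Passes: Yes


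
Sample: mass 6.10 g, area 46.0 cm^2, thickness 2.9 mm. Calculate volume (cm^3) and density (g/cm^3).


Volume = 13.340 cm^3
Density = 0.457 g/cm^3

Thickness in cm = 2.9 / 10 = 0.29 cm
Volume = 46.0 x 0.29 = 13.340 cm^3
Density = 6.10 / 13.340 = 0.457 g/cm^3


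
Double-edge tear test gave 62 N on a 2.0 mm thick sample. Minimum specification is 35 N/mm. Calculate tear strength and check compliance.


Tear strength = 31.0 N/mm
Compliant: No

Tear strength = 62 / 2.0 = 31.0 N/mm
Required minimum = 35 N/mm
Compliant: No


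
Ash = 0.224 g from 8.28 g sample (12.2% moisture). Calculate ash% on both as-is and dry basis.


As-is ash = 2.71%
Dry-basis ash = 3.08%

As-is ash% = 0.224 / 8.28 x 100 = 2.71%
Dry mass = 8.28 x (100 - 12.2) / 100 = 7.26984 g
Dry-basis ash% = 0.224 / 7.26984 x 100 = 3.08%


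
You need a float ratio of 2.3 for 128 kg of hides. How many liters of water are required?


Water = hide weight x target ratio
Water = 128 x 2.3 = 294.4 L


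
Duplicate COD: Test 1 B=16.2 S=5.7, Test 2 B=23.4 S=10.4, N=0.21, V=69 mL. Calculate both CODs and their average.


COD1 = (16.2 - 5.7) x 0.21 x 8000 / 69 = 255.7 mg/L
COD2 = (23.4 - 10.4) x 0.21 x 8000 / 69 = 316.5 mg/L
Average = (255.7 + 316.5) / 2 = 286.1 mg/L


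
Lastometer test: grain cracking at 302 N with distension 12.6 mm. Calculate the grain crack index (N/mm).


24.0 N/mm

Grain crack index = force / distension
Index = 302 / 12.6 = 24.0 N/mm


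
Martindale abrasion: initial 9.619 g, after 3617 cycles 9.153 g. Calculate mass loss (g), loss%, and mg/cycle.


Mass loss = 0.466 g
Loss = 4.84%
Rate = 0.129 mg/cycle

Loss = 9.619 - 9.153 = 0.466 g
Loss% = 0.466 / 9.619 x 100 = 4.84%
Rate = 0.466 / 3617 x 1000 = 0.129 mg/cycle


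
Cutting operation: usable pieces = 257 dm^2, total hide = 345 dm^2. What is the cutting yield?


74.5%

Yield = usable / total x 100
Yield = 257 / 345 x 100 = 74.5%


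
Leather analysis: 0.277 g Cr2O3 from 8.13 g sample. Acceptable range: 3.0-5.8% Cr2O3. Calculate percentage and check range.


Cr2O3 = 3.41%
Within range: Yes


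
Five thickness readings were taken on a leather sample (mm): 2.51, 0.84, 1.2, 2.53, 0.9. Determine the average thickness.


Sum = 2.51 + 0.84 + 1.2 + 2.53 + 0.9 = 7.98
Average = 7.98 / 5 = 1.60 mm


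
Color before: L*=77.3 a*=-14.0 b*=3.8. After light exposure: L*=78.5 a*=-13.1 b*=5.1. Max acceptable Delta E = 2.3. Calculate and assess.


dL = 1.2, da = 0.9, db = 1.3
dE = sqrt((1.2)^2 + (0.9)^2 + (1.3)^2) = 1.98
Max = 2.3
Passes: Yes


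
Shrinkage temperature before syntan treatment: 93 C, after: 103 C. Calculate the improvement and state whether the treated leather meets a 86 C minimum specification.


Improvement = 10 C
Meets 86 C spec: Yes


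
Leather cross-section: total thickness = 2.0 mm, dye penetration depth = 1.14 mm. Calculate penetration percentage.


57.0%


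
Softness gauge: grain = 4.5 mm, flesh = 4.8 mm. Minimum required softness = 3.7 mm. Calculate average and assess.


Average softness = 4.65 mm
Meets requirement: Yes

Average = (4.5 + 4.8) / 2 = 4.65 mm
Minimum = 3.7 mm
Meets requirement: Yes


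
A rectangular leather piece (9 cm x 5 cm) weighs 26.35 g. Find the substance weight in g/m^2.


Area = 9 x 5 = 45 cm^2
SW = 26.35 / 45 x 10000 = 5855.6 g/m^2


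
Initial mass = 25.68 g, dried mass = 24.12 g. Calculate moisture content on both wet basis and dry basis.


Wet basis = 6.1%
Dry basis = 6.5%

Moisture lost = 25.68 - 24.12 = 1.56 g
Wet basis MC = 1.56 / 25.68 x 100 = 6.1%
Dry basis MC = 1.56 / 24.12 x 100 = 6.5%


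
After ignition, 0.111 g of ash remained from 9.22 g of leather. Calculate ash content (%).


Ash% = 0.111 / 9.22 x 100
Ash% = 1.20%


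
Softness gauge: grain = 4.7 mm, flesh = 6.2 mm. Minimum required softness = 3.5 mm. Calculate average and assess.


Average = (4.7 + 6.2) / 2 = 5.45 mm
Minimum = 3.5 mm
Meets requirement: Yes


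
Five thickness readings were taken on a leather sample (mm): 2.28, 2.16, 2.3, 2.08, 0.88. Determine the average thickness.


Sum = 2.28 + 2.16 + 2.3 + 2.08 + 0.88 = 9.70
Average = 9.70 / 5 = 1.94 mm


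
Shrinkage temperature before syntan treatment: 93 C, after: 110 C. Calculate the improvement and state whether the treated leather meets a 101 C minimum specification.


Improvement = 110 - 93 = 17 C
Spec check: 110 C >= 101 C? Yes


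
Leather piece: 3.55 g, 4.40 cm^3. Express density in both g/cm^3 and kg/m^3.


0.807 g/cm^3
807 kg/m^3


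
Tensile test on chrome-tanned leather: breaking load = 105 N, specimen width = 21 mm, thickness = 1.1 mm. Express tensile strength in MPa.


Cross-section = 21 x 1.1 = 23.1 mm^2
TS = 105 / 23.1 = 4.55 MPa
(1 N/mm^2 = 1 MPa)


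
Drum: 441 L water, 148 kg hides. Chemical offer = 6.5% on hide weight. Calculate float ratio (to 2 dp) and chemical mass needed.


Float ratio = 441 / 148 = 2.98
Chemical = 148 x 6.5 / 100 = 9.62 kg


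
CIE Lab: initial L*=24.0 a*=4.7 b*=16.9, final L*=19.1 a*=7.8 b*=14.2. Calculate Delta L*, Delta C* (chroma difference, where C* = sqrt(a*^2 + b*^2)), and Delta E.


Delta L* = 19.1 - 24.0 = -4.9
C1* = sqrt((4.7)^2 + (16.9)^2) = 17.541
C2* = sqrt((7.8)^2 + (14.2)^2) = 16.201
Delta C* = 16.201 - 17.541 = -1.34
Delta E = sqrt((-4.9)^2 + (3.1)^2 + (-2.7)^2) = 6.40


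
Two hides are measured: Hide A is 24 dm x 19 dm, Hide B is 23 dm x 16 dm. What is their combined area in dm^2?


824 dm^2

Hide A area = 24 x 19 = 456 dm^2
Hide B area = 23 x 16 = 368 dm^2
Total = 456 + 368 = 824 dm^2


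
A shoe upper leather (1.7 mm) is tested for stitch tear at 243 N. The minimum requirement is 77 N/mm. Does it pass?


STS = 142.9 N/mm
Passes: Yes

STS = 243 / 1.7 = 142.9 N/mm
Minimum required: 77 N/mm
Passes: Yes


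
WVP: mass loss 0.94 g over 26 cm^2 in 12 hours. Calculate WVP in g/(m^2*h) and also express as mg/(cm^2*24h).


WVP = 30.13 g/(m^2*h)
Daily rate = 72.31 mg/(cm^2*24h)


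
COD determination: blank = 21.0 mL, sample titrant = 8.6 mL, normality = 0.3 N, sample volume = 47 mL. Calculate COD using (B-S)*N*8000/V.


633.2 mg/L


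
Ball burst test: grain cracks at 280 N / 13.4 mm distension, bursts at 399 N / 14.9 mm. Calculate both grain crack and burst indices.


Crack index = 280 / 13.4 = 20.9 N/mm
Burst index = 399 / 14.9 = 26.8 N/mm


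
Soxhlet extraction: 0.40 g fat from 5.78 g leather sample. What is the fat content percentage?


6.9%

Fat content = 0.40 / 5.78 x 100
Fat = 6.9%


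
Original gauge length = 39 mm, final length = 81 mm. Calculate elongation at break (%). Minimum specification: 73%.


Elongation = 107.7%
Meets spec: Yes

Extension = 81 - 39 = 42 mm
Elongation = 42 / 39 x 100 = 107.7%
Minimum required: 73%
Meets specification: Yes


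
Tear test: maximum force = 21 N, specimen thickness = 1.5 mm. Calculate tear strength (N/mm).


Tear strength = force / thickness
Tear = 21 / 1.5 = 14.0 N/mm


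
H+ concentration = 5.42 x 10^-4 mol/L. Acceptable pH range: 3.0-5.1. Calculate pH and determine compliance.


pH = 3.27
Compliant: Yes

pH = -log10(5.42 x 10^-4) = 3.27
Range: 3.0 to 5.1
Compliant: Yes


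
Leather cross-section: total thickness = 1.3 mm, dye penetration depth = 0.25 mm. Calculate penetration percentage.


Penetration% = 0.25 / 1.3 x 100
Penetration = 19.2%


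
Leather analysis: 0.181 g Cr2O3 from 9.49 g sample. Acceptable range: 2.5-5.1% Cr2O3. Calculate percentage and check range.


Cr2O3% = 0.181 / 9.49 x 100 = 1.91%
Acceptable range: 2.5 to 5.1%
Within range: No


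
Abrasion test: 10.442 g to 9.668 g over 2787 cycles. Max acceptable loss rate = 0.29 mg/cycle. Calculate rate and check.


Rate = 0.278 mg/cycle
Passes: Yes


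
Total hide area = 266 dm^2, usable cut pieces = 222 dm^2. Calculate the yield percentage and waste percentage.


Yield = 222 / 266 x 100 = 83.5%
Waste = 266 - 222 = 44 dm^2
Waste% = 100 - 83.5 = 16.5%


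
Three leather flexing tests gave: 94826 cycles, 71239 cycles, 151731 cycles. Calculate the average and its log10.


Average = 105932 cycles
log10 = 5.03


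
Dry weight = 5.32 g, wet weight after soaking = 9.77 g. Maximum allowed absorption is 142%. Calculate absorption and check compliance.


Absorption = 83.6%
Compliant: Yes

WA = (9.77 - 5.32) / 5.32 x 100 = 83.6%
Maximum allowed: 142%
Compliant: Yes


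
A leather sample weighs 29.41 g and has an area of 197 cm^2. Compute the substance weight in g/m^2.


Substance weight = mass / area x 10000
SW = 29.41 / 197 x 10000
SW = 1492.9 g/m^2


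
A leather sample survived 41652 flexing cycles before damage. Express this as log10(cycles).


4.62

log10(41652) = 4.62


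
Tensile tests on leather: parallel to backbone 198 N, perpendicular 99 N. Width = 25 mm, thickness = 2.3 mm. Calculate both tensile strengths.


Parallel = 3.44 N/mm^2
Perpendicular = 1.72 N/mm^2

Area = 25 x 2.3 = 57.5 mm^2
TS (parallel) = 198 / 57.5 = 3.44 N/mm^2
TS (perpendicular) = 99 / 57.5 = 1.72 N/mm^2


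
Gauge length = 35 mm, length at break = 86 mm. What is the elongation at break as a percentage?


145.7%

Extension = 86 - 35 = 51 mm
Elongation = 51 / 35 x 100 = 145.7%


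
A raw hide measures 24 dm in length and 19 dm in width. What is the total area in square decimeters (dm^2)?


Area = length x width
Area = 24 x 19 = 456 dm^2


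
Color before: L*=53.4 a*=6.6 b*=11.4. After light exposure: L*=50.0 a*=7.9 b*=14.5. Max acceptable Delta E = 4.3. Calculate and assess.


Delta E = 4.78
Passes: No


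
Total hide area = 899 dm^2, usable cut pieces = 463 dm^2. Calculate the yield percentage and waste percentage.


Yield = 463 / 899 x 100 = 51.5%
Waste = 899 - 463 = 436 dm^2
Waste% = 100 - 51.5 = 48.5%


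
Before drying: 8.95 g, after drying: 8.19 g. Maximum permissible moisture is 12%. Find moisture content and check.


MC = (8.95 - 8.19) / 8.95 x 100 = 8.5%
Maximum: 12%
Acceptable: Yes


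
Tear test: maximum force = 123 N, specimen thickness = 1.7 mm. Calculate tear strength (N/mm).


72.4 N/mm

Tear strength = force / thickness
Tear = 123 / 1.7 = 72.4 N/mm


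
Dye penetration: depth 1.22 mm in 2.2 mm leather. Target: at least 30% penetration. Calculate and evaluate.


Penetration = 1.22 / 2.2 x 100 = 55.5%
Target: 30%
Meets target: Yes


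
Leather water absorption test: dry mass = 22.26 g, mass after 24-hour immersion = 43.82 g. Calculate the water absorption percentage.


Water absorbed = 43.82 - 22.26 = 21.56 g
WA% = 21.56 / 22.26 x 100 = 96.9%


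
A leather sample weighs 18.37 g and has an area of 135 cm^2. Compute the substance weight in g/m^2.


1360.7 g/m^2


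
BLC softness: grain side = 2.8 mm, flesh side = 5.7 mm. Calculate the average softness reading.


Average = (2.8 + 5.7) / 2
Average = 4.25 mm


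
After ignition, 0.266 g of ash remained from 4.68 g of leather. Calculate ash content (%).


5.68%

Ash% = 0.266 / 4.68 x 100
Ash% = 5.68%


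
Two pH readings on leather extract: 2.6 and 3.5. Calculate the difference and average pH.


Difference = 0.9
Average pH = 3.05

Difference = |2.6 - 3.5| = 0.9
Average = (2.6 + 3.5) / 2 = 3.05


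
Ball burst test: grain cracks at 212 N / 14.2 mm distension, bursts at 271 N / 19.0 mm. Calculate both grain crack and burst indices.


Crack index = 212 / 14.2 = 14.9 N/mm
Burst index = 271 / 19.0 = 14.3 N/mm


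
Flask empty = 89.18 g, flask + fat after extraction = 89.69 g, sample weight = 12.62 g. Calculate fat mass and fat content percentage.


Fat mass = 0.51 g
Fat content = 4.0%


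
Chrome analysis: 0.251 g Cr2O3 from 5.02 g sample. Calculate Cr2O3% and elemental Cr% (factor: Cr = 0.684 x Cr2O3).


Cr2O3 = 5.00%
Cr = 3.42%

Cr2O3% = 0.251 / 5.02 x 100 = 5.00%
Cr% = 5.00 x 0.684 = 3.42%


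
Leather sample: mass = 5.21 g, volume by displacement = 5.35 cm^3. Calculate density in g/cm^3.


0.974 g/cm^3

Density = mass / volume
Density = 5.21 / 5.35 = 0.974 g/cm^3


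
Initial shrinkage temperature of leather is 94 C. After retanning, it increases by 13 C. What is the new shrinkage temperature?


New Ts = 94 + 13 = 107 C


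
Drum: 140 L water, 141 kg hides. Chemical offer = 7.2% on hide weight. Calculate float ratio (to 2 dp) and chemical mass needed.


Float ratio = 140 / 141 = 0.99
Chemical = 141 x 7.2 / 100 = 10.152 kg


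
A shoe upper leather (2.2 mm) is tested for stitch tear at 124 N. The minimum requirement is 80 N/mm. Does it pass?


STS = 56.4 N/mm
Passes: No

STS = 124 / 2.2 = 56.4 N/mm
Minimum required: 80 N/mm
Passes: No


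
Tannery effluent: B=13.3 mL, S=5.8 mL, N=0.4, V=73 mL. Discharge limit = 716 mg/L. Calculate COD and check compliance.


COD = (13.3 - 5.8) x 0.4 x 8000 / 73 = 328.8 mg/L
Limit: 716 mg/L
Compliant: Yes


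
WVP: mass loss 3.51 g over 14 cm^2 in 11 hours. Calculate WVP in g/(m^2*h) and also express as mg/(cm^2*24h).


WVP = 3.51 / (14 x 11) x 10000 = 227.92 g/(m^2*h)
Mass loss in mg = 3.51 x 1000 = 3510 mg
Per cm^2 per 24h in mg: 3510 x 24 / (14 x 11) = 84240 / 154 = 547.01 mg/(cm^2*24h)


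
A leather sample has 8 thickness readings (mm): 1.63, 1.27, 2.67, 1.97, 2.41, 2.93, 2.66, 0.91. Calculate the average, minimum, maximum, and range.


Sum = 16.45
Average = 16.45 / 8 = 2.06 mm
Minimum = 0.91 mm
Maximum = 2.93 mm
Range = 2.93 - 0.91 = 2.02 mm


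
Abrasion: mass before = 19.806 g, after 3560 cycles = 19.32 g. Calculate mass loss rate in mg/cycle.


Mass loss = 19.806 - 19.32 = 0.486 g
Rate = 0.486 / 3560 x 1000 = 0.137 mg/cycle


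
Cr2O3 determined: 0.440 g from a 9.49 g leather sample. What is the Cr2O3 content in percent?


Cr2O3% = 0.440 / 9.49 x 100
Cr2O3% = 4.64%


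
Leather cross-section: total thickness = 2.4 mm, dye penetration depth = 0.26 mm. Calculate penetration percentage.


10.8%

Penetration% = 0.26 / 2.4 x 100
Penetration = 10.8%


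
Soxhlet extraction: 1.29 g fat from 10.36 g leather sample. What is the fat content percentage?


Fat content = 1.29 / 10.36 x 100
Fat = 12.5%


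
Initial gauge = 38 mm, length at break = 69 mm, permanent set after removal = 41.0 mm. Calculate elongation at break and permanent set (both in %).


Elongation at break = 81.6%
Permanent set = 7.9%


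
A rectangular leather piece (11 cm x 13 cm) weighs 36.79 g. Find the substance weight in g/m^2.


2572.7 g/m^2


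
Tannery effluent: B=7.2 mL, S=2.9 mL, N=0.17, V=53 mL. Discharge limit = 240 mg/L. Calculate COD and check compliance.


COD = 110.3 mg/L
Compliant: Yes

COD = (7.2 - 2.9) x 0.17 x 8000 / 53 = 110.3 mg/L
Limit: 240 mg/L
Compliant: Yes


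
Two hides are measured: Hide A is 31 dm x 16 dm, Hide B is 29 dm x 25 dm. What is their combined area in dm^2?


Hide A area = 31 x 16 = 496 dm^2
Hide B area = 29 x 25 = 725 dm^2
Total = 496 + 725 = 1221 dm^2


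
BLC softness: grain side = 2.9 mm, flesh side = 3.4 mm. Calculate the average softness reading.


Average = (2.9 + 3.4) / 2
Average = 3.15 mm


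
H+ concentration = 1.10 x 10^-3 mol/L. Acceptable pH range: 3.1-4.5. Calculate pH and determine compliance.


pH = 2.96
Compliant: No

pH = -log10(1.10 x 10^-3) = 2.96
Range: 3.1 to 4.5
Compliant: No


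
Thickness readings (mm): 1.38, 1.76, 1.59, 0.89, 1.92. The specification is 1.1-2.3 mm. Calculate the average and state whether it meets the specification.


Sum = 7.54
Average = 7.54 / 5 = 1.51 mm
Specification range: 1.1 to 2.3 mm
Within spec: Yes


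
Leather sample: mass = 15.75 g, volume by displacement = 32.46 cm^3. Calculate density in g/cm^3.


Density = mass / volume
Density = 15.75 / 32.46 = 0.485 g/cm^3


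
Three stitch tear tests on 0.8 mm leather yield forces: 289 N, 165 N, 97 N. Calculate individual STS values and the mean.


STS1 = 289 / 0.8 = 361.3 N/mm
STS2 = 165 / 0.8 = 206.3 N/mm
STS3 = 97 / 0.8 = 121.3 N/mm
Mean = (361.3 + 206.3 + 121.3) / 3 = 229.6 N/mm


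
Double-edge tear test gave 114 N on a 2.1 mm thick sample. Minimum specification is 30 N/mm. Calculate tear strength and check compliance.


Tear strength = 54.3 N/mm
Compliant: Yes


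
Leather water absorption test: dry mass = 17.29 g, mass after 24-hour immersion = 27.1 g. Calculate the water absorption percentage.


56.7%

Water absorbed = 27.1 - 17.29 = 9.81 g
WA% = 9.81 / 17.29 x 100 = 56.7%


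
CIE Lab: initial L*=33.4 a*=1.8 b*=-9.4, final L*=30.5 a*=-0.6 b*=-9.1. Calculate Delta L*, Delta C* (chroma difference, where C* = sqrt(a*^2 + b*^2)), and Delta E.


Delta L* = -2.9
Delta C* = -0.45
Delta E = 3.78

Delta L* = 30.5 - 33.4 = -2.9
C1* = sqrt((1.8)^2 + (-9.4)^2) = 9.571
C2* = sqrt((-0.6)^2 + (-9.1)^2) = 9.120
Delta C* = 9.120 - 9.571 = -0.45
Delta E = sqrt((-2.9)^2 + (-2.4)^2 + (0.3)^2) = 3.78


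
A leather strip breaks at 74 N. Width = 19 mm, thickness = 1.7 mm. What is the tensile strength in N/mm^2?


Cross-sectional area = 19 x 1.7 = 32.3 mm^2
Tensile strength = 74 / 32.3 = 2.29 N/mm^2


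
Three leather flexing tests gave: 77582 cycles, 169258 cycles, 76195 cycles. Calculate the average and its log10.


Average = (77582 + 169258 + 76195) / 3 = 107678 cycles
log10(107678) = 5.03


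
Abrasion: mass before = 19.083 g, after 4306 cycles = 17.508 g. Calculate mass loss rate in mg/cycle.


Mass loss = 19.083 - 17.508 = 1.575 g
Rate = 1.575 / 4306 x 1000 = 0.366 mg/cycle


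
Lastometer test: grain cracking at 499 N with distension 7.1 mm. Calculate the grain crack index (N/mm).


70.3 N/mm


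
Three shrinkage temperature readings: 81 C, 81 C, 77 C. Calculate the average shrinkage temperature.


Average = (81 + 81 + 77) / 3
Average = 239 / 3 = 79.7 C


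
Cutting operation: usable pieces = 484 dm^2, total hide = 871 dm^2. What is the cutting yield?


Yield = usable / total x 100
Yield = 484 / 871 x 100 = 55.6%


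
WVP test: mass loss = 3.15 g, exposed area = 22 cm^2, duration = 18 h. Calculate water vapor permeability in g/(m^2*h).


WVP = mass_loss / (area x time) x 10000
WVP = 3.15 / (22 x 18) x 10000
WVP = 3.15 / 396 x 10000 = 79.55 g/(m^2*h)


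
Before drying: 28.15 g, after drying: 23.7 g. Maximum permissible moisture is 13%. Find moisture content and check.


MC = (28.15 - 23.7) / 28.15 x 100 = 15.8%
Maximum: 13%
Acceptable: No


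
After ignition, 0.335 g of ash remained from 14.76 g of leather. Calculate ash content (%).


2.27%

Ash% = 0.335 / 14.76 x 100
Ash% = 2.27%


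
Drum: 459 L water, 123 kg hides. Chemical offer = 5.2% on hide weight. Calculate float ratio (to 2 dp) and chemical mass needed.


Float ratio = 3.73
Chemical needed = 6.396 kg


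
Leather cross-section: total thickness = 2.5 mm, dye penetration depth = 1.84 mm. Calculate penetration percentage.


Penetration% = 1.84 / 2.5 x 100
Penetration = 73.6%


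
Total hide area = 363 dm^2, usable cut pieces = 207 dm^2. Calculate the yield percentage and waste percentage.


Yield = 207 / 363 x 100 = 57.0%
Waste = 363 - 207 = 156 dm^2
Waste% = 100 - 57.0 = 43.0%


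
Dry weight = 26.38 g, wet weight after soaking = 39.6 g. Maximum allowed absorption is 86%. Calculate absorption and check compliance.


WA = (39.6 - 26.38) / 26.38 x 100 = 50.1%
Maximum allowed: 86%
Compliant: Yes


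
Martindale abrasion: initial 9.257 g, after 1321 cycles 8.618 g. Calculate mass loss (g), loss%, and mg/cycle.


Mass loss = 0.639 g
Loss = 6.90%
Rate = 0.484 mg/cycle


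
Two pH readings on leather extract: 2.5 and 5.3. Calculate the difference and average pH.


Difference = 2.8
Average pH = 3.90


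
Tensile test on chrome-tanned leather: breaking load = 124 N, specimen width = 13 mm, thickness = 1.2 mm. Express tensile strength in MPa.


7.95 MPa


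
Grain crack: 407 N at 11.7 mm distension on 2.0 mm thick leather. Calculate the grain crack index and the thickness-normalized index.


Crack index = 34.8 N/mm
Normalized index = 17.4 N/mm per mm

Crack index = 407 / 11.7 = 34.8 N/mm
Normalized = 34.8 / 2.0 = 17.4 N/mm per mm


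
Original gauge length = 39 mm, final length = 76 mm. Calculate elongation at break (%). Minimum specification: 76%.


Elongation = 94.9%
Meets spec: Yes

Extension = 76 - 39 = 37 mm
Elongation = 37 / 39 x 100 = 94.9%
Minimum required: 76%
Meets specification: Yes


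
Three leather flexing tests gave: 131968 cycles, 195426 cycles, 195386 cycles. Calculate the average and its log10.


Average = 174260 cycles
log10 = 5.24

Average = (131968 + 195426 + 195386) / 3 = 174260 cycles
log10(174260) = 5.24


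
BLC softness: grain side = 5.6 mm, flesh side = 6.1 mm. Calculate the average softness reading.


5.85 mm

Average = (5.6 + 6.1) / 2
Average = 5.85 mm


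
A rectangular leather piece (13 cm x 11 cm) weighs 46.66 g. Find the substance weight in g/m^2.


Area = 13 x 11 = 143 cm^2
SW = 46.66 / 143 x 10000 = 3262.9 g/m^2


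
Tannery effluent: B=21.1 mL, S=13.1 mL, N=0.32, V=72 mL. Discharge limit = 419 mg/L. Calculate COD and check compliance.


COD = (21.1 - 13.1) x 0.32 x 8000 / 72 = 284.4 mg/L
Limit: 419 mg/L
Compliant: Yes


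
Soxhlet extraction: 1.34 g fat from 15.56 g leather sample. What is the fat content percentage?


Fat content = 1.34 / 15.56 x 100
Fat = 8.6%


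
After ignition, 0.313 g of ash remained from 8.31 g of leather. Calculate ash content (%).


3.77%


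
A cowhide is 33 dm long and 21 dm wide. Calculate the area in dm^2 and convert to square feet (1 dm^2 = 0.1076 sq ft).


693 dm^2
74.57 sq ft

Area = 33 x 21 = 693 dm^2
Conversion: 693 x 0.1076 = 74.57 sq ft


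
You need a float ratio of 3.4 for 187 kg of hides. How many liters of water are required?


Water = hide weight x target ratio
Water = 187 x 3.4 = 635.8 L


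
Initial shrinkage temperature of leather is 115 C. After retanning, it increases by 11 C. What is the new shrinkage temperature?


New Ts = 115 + 11 = 126 C


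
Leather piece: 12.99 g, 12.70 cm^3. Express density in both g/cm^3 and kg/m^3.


Density = 12.99 / 12.70 = 1.023 g/cm^3
Convert: 1.023 x 1000 = 1023 kg/m^3


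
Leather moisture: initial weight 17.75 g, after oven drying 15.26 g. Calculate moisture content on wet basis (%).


14.0%

Moisture = 17.75 - 15.26 = 2.49 g
MC = 2.49 / 17.75 x 100 = 14.0%


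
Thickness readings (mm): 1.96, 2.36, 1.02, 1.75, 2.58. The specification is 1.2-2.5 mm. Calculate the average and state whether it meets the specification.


Average = 1.93 mm
Within specification: Yes


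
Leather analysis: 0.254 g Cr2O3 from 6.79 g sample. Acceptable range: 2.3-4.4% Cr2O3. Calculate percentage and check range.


Cr2O3% = 0.254 / 6.79 x 100 = 3.74%
Acceptable range: 2.3 to 4.4%
Within range: Yes


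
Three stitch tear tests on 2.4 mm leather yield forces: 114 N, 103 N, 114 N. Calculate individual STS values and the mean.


STS1 = 47.5 N/mm
STS2 = 42.9 N/mm
STS3 = 47.5 N/mm
Mean = 46.0 N/mm


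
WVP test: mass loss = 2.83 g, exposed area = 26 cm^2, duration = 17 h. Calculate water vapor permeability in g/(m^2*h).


64.03 g/(m^2*h)


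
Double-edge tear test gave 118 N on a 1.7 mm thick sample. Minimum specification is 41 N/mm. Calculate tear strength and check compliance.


Tear strength = 118 / 1.7 = 69.4 N/mm
Required minimum = 41 N/mm
Compliant: Yes


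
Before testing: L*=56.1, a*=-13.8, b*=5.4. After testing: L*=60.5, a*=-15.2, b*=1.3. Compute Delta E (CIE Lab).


dL = 60.5 - 56.1 = 4.4
da = -15.2 - (-13.8) = -1.4
db = 1.3 - 5.4 = -4.1
dE = sqrt((4.4)^2 + (-1.4)^2 + (-4.1)^2) = 6.17


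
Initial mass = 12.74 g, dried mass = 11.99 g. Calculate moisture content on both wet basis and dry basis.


Wet basis = 5.9%
Dry basis = 6.3%

Moisture lost = 12.74 - 11.99 = 0.75 g
Wet basis MC = 0.75 / 12.74 x 100 = 5.9%
Dry basis MC = 0.75 / 11.99 x 100 = 6.3%


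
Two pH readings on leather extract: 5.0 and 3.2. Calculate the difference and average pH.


Difference = |5.0 - 3.2| = 1.8
Average = (5.0 + 3.2) / 2 = 4.10


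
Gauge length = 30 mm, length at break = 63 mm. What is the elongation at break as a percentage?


Extension = 63 - 30 = 33 mm
Elongation = 33 / 30 x 100 = 110.0%


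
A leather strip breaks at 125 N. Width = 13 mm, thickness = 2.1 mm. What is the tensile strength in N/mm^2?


Cross-sectional area = 13 x 2.1 = 27.3 mm^2
Tensile strength = 125 / 27.3 = 4.58 N/mm^2


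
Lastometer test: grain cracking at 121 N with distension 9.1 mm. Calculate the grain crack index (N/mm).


13.3 N/mm

Grain crack index = force / distension
Index = 121 / 9.1 = 13.3 N/mm


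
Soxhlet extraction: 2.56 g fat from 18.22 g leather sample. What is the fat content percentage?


14.1%

Fat content = 2.56 / 18.22 x 100
Fat = 14.1%


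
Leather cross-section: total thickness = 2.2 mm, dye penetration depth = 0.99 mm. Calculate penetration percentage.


45.0%

Penetration% = 0.99 / 2.2 x 100
Penetration = 45.0%


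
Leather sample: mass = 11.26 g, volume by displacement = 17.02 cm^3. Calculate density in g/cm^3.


Density = mass / volume
Density = 11.26 / 17.02 = 0.662 g/cm^3


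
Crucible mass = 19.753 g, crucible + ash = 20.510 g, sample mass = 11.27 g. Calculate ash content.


Ash mass = 0.757 g
Ash content = 6.72%

Ash mass = 20.510 - 19.753 = 0.757 g
Ash% = 0.757 / 11.27 x 100 = 6.72%


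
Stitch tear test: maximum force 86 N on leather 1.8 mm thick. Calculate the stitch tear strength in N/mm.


47.8 N/mm

Stitch tear strength = force / thickness
STS = 86 / 1.8 = 47.8 N/mm


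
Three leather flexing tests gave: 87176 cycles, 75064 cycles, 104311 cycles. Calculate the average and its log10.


Average = (87176 + 75064 + 104311) / 3 = 88850 cycles
log10(88850) = 4.95


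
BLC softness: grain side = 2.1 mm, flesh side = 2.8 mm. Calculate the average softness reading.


2.45 mm

Average = (2.1 + 2.8) / 2
Average = 2.45 mm


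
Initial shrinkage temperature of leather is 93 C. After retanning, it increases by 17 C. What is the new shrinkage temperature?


New Ts = 93 + 17 = 110 C


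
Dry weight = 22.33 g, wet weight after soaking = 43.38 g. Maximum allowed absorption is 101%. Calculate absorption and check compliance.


WA = (43.38 - 22.33) / 22.33 x 100 = 94.3%
Maximum allowed: 101%
Compliant: Yes


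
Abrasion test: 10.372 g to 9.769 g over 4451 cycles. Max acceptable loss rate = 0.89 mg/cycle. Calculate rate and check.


Loss = 10.372 - 9.769 = 0.603 g
Rate = 0.603 g / 4451 cycles x 1000 = 0.135 mg/cycle
Max = 0.89 mg/cycle
Passes: Yes


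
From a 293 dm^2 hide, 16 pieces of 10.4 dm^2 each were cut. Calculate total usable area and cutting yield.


Total usable = 16 x 10.4 = 166.4 dm^2
Yield = 166.4 / 293 x 100 = 56.8%


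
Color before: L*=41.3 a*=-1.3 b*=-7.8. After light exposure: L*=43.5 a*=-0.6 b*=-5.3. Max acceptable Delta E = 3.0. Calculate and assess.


dL = 2.2, da = 0.7, db = 2.5
dE = sqrt((2.2)^2 + (0.7)^2 + (2.5)^2) = 3.40
Max = 3.0
Passes: No


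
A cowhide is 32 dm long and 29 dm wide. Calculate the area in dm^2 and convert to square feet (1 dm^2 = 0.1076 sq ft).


Area = 32 x 29 = 928 dm^2
Conversion: 928 x 0.1076 = 99.85 sq ft


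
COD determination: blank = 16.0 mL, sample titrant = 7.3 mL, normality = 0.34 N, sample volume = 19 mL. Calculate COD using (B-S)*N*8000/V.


1245.5 mg/L

COD = (16.0 - 7.3) x 0.34 x 8000 / 19
COD = 8.7 x 0.34 x 8000 / 19
COD = 1245.5 mg/L


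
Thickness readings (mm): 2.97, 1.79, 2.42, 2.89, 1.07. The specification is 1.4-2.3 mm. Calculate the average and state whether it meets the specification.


Average = 2.23 mm
Within specification: Yes

Sum = 11.14
Average = 11.14 / 5 = 2.23 mm
Specification range: 1.4 to 2.3 mm
Within spec: Yes


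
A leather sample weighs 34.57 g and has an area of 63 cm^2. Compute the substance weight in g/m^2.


5487.3 g/m^2

Substance weight = mass / area x 10000
SW = 34.57 / 63 x 10000
SW = 5487.3 g/m^2


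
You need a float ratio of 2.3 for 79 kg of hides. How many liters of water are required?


Water = hide weight x target ratio
Water = 79 x 2.3 = 181.7 L


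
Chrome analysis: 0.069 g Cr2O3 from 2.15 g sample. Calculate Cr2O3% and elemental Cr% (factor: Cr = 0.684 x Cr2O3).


Cr2O3 = 3.21%
Cr = 2.20%

Cr2O3% = 0.069 / 2.15 x 100 = 3.21%
Cr% = 3.21 x 0.684 = 2.20%


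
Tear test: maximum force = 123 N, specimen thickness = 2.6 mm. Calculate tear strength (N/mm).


47.3 N/mm


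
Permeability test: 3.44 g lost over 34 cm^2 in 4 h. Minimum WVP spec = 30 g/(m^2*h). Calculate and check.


WVP = 3.44 / (34 x 4) x 10000 = 252.94 g/(m^2*h)
Minimum: 30 g/(m^2*h)
Meets spec: Yes


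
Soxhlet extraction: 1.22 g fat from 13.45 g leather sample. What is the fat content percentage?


9.1%


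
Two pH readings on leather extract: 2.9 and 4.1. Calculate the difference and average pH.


Difference = 1.2
Average pH = 3.50


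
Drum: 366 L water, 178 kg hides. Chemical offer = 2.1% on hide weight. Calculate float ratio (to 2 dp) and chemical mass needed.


Float ratio = 366 / 178 = 2.06
Chemical = 178 x 2.1 / 100 = 3.738 kg


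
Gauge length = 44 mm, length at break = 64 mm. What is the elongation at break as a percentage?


45.5%

Extension = 64 - 44 = 20 mm
Elongation = 20 / 44 x 100 = 45.5%


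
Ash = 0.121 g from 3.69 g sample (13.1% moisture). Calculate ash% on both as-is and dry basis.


As-is ash% = 0.121 / 3.69 x 100 = 3.28%
Dry mass = 3.69 x (100 - 13.1) / 100 = 3.20661 g
Dry-basis ash% = 0.121 / 3.20661 x 100 = 3.77%


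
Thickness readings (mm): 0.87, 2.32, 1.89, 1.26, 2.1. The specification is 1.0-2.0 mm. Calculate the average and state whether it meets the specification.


Average = 1.69 mm
Within specification: Yes


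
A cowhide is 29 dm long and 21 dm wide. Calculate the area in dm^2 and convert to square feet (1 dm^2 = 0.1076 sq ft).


Area = 29 x 21 = 609 dm^2
Conversion: 609 x 0.1076 = 65.53 sq ft


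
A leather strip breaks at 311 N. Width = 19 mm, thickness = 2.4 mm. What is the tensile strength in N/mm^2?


6.82 N/mm^2

Cross-sectional area = 19 x 2.4 = 45.6 mm^2
Tensile strength = 311 / 45.6 = 6.82 N/mm^2


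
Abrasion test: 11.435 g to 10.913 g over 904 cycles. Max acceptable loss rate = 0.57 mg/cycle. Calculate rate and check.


Loss = 11.435 - 10.913 = 0.522 g
Rate = 0.522 g / 904 cycles x 1000 = 0.577 mg/cycle
Max = 0.57 mg/cycle
Passes: No


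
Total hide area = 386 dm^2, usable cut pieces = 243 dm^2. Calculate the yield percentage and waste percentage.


Yield = 243 / 386 x 100 = 63.0%
Waste = 386 - 243 = 143 dm^2
Waste% = 100 - 63.0 = 37.0%


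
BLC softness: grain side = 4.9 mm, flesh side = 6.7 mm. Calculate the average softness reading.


5.80 mm


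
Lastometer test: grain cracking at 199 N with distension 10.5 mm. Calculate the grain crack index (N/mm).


19.0 N/mm


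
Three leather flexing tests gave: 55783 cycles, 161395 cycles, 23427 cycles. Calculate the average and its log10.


Average = (55783 + 161395 + 23427) / 3 = 80202 cycles
log10(80202) = 4.90


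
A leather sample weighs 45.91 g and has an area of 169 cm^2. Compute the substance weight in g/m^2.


2716.6 g/m^2

Substance weight = mass / area x 10000
SW = 45.91 / 169 x 10000
SW = 2716.6 g/m^2


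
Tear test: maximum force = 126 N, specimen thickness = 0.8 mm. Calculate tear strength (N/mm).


157.5 N/mm

Tear strength = force / thickness
Tear = 126 / 0.8 = 157.5 N/mm


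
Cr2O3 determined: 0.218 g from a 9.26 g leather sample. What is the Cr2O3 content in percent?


2.35%

Cr2O3% = 0.218 / 9.26 x 100
Cr2O3% = 2.35%


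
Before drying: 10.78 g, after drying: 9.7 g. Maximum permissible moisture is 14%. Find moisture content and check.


Moisture content = 10.0%
Acceptable: Yes


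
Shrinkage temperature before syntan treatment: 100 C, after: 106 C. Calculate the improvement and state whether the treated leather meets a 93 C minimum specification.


Improvement = 106 - 100 = 6 C
Spec check: 106 C >= 93 C? Yes


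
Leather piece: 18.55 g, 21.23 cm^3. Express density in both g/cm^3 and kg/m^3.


0.874 g/cm^3
874 kg/m^3

Density = 18.55 / 21.23 = 0.874 g/cm^3
Convert: 0.874 x 1000 = 874 kg/m^3


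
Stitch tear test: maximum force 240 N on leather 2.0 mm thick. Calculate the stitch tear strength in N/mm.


Stitch tear strength = force / thickness
STS = 240 / 2.0 = 120.0 N/mm


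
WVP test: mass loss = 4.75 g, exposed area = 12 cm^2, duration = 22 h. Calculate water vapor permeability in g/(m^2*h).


WVP = mass_loss / (area x time) x 10000
WVP = 4.75 / (12 x 22) x 10000
WVP = 4.75 / 264 x 10000 = 179.92 g/(m^2*h)


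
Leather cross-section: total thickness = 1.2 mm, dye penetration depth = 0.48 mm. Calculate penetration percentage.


40.0%

Penetration% = 0.48 / 1.2 x 100
Penetration = 40.0%


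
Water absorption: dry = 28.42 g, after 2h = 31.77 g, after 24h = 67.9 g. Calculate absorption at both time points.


WA (2h) = (31.77 - 28.42) / 28.42 x 100 = 11.8%
WA (24h) = (67.9 - 28.42) / 28.42 x 100 = 138.9%


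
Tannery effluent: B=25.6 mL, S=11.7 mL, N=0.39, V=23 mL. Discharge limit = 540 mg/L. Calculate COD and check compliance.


COD = 1885.6 mg/L
Compliant: No

COD = (25.6 - 11.7) x 0.39 x 8000 / 23 = 1885.6 mg/L
Limit: 540 mg/L
Compliant: No


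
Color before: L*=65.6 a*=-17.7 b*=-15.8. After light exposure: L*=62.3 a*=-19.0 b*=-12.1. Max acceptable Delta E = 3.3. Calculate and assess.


dL = -3.3, da = -1.3, db = 3.7
dE = sqrt((-3.3)^2 + (-1.3)^2 + (3.7)^2) = 5.13
Max = 3.3
Passes: No


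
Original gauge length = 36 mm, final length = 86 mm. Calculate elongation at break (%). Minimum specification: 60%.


Elongation = 138.9%
Meets spec: Yes

Extension = 86 - 36 = 50 mm
Elongation = 50 / 36 x 100 = 138.9%
Minimum required: 60%
Meets specification: Yes


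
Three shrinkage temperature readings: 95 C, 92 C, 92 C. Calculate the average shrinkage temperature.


Average = (95 + 92 + 92) / 3
Average = 279 / 3 = 93.0 C


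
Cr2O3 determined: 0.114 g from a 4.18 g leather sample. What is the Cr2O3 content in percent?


2.73%


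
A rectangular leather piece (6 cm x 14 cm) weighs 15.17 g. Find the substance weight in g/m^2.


Area = 6 x 14 = 84 cm^2
SW = 15.17 / 84 x 10000 = 1806.0 g/m^2


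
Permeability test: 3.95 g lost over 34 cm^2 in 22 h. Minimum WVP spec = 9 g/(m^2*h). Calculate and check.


WVP = 3.95 / (34 x 22) x 10000 = 52.81 g/(m^2*h)
Minimum: 9 g/(m^2*h)
Meets spec: Yes


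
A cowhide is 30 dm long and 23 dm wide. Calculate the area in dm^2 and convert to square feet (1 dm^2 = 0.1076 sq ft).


Area = 30 x 23 = 690 dm^2
Conversion: 690 x 0.1076 = 74.24 sq ft


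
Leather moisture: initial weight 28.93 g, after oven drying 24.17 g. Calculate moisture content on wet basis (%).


Moisture = 28.93 - 24.17 = 4.76 g
MC = 4.76 / 28.93 x 100 = 16.5%


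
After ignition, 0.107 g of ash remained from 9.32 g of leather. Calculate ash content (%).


Ash% = 0.107 / 9.32 x 100
Ash% = 1.15%
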